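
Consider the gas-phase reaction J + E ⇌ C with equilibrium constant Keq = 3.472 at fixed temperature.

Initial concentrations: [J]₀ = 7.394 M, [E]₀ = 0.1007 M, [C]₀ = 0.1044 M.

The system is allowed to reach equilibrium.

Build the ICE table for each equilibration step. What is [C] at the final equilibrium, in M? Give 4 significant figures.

[C]_eq = 0.1973 M

Q₀ = 0.1402 vs Keq = 3.472 ⇒ Q<K, forward
Step 1:
                    J           E           C
  Initial       7.394      0.1007      0.1044
  Change     -0.09292    -0.09292     0.09292
  Equil         7.301    0.007784      0.1973
  solve Keq expr → x = 0.09292; check Q = 3.472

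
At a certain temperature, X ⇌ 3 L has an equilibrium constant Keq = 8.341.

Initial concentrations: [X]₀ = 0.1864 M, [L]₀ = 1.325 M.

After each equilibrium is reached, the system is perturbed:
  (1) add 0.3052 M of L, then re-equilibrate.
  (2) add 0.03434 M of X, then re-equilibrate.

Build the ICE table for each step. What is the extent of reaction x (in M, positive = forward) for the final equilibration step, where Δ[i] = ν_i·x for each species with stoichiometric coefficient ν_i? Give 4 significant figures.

Q₀ = 12.48 vs Keq = 8.341 ⇒ Q>K, reverse
Step 1:
                   X          L
  Initial     0.1864      1.325
  Change     0.03358    -0.1008
  Equil         0.22      1.224
  solve Keq expr → x = -0.03358; check Q = 8.341
Then add 0.3052 M of L.
Step 2:
                   X          L
  Initial       0.22      1.529
  Change     0.06497    -0.1949
  Equil        0.285      1.335
  solve Keq expr → x = -0.06497; check Q = 8.341
Then add 0.03434 M of X.
Step 3:
                   X          L
  Initial     0.3193      1.335
  Change    -0.01155    0.03466
  Equil       0.3077      1.369
  solve Keq expr → x = 0.01155; check Q = 8.341

x = 0.01155 M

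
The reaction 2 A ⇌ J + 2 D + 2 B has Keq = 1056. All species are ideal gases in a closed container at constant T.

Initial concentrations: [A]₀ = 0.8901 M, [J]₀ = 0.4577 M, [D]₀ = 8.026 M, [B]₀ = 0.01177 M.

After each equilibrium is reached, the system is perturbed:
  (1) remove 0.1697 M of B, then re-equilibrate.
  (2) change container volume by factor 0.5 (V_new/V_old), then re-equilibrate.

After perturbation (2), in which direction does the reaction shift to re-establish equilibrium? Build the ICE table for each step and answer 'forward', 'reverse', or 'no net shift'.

Q₀ = 0.005155 vs Keq = 1056 ⇒ Q<K, forward
Step 1:
                    A           J           D           B
  Initial      0.8901      0.4577       8.026     0.01177
  Change      -0.7139       0.357      0.7139      0.7139
  Equil        0.1762      0.8147        8.74      0.7257
  solve Keq expr → x = 0.357; check Q = 1056
Then remove 0.1697 M of B.
Step 2:
                    A           J           D           B
  Initial      0.1762      0.8147        8.74       0.556
  Change     -0.03162     0.01581     0.03162     0.03162
  Equil        0.1445      0.8305       8.772      0.5876
  solve Keq expr → x = 0.01581; check Q = 1056
Then change container volume by factor 0.5 (V_new/V_old).
Step 3:
                    A           J           D           B
  Initial      0.2891       1.661       17.54       1.175
  Change       0.2898     -0.1449     -0.2898     -0.2898
  Equil        0.5789       1.516       17.25      0.8855
  solve Keq expr → x = -0.1449; check Q = 1056

Direction: reverse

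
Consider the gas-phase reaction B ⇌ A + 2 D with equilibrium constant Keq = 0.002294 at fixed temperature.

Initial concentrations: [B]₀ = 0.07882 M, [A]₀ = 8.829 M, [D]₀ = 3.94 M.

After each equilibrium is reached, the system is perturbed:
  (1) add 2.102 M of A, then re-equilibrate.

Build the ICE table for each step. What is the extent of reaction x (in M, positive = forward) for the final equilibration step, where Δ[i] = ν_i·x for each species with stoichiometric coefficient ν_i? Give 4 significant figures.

x = -0.001623 M

Q₀ = 1739 vs Keq = 0.002294 ⇒ Q>K, reverse
Step 1:
                    B           A           D
  init        0.07882       8.829        3.94
  Δ             1.957      -1.957      -3.914
  eq            2.036       6.872     0.02607
  solve Keq expr → x = -1.957; check Q = 0.002294
Then add 2.102 M of A.
Step 2:
                    B           A           D
  init          2.036       8.974     0.02607
  Δ          0.001623   -0.001623   -0.003245
  eq            2.037       8.972     0.02282
  solve Keq expr → x = -0.001623; check Q = 0.002294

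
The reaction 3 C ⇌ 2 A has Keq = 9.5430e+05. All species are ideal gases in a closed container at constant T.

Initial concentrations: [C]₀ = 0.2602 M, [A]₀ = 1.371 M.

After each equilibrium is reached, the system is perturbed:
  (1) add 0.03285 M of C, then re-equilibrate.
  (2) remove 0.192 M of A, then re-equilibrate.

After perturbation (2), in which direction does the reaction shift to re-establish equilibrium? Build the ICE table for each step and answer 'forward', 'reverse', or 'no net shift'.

Direction: forward

Q₀ = 106.7 vs Keq = 9.5430e+05 ⇒ Q<K, forward
Step 1:
                   C          A
  I           0.2602      1.371
  C          -0.2467     0.1645
  E          0.01352      1.535
  solve Keq expr → x = 0.08223; check Q = 9.5430e+05
Then add 0.03285 M of C.
Step 2:
                   C          A
  I          0.04637      1.535
  C         -0.03272    0.02181
  E          0.01365      1.557
  solve Keq expr → x = 0.01091; check Q = 9.5430e+05
Then remove 0.192 M of A.
Step 3:
                   C          A
  I          0.01365      1.365
  C        -0.001141 7.6095e-04
  E           0.0125      1.366
  solve Keq expr → x = 3.8047e-04; check Q = 9.5430e+05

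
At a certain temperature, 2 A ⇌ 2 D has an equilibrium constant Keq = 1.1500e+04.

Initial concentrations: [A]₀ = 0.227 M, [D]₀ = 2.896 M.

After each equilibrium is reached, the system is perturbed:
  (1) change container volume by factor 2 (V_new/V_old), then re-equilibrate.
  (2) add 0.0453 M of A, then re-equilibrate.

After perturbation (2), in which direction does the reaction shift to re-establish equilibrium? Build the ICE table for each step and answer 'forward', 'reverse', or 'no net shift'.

Direction: forward

Q₀ = 162.8 vs Keq = 1.1500e+04 ⇒ Q<K, forward
Step 1:
                   A          D
  I            0.227      2.896
  C          -0.1981     0.1981
  E          0.02885      3.094
  solve Keq expr → x = 0.09907; check Q = 1.1500e+04
Then change container volume by factor 2 (V_new/V_old).
Step 2:
                   A          D
  I          0.01443      1.547
  C                0          0
  E          0.01443      1.547
  solve Keq expr → x = 0; check Q = 1.1500e+04
Then add 0.0453 M of A.
Step 3:
                   A          D
  I          0.05973      1.547
  C         -0.04488    0.04488
  E          0.01485      1.592
  solve Keq expr → x = 0.02244; check Q = 1.1500e+04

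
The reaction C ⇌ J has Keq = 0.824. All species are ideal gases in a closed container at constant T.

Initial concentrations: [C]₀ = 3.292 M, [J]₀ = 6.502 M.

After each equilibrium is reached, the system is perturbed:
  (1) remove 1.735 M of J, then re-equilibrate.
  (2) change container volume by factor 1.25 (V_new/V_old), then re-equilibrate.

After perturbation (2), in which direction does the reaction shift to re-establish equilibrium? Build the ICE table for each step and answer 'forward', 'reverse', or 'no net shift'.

Direction: no net shift

Q₀ = 1.975 vs Keq = 0.824 ⇒ Q>K, reverse
Step 1:
                   C          J
  init         3.292      6.502
  Δ            2.078     -2.078
  eq            5.37      4.424
  solve Keq expr → x = -2.078; check Q = 0.824
Then remove 1.735 M of J.
Step 2:
                   C          J
  init          5.37      2.689
  Δ          -0.9512     0.9512
  eq           4.418      3.641
  solve Keq expr → x = 0.9512; check Q = 0.824
Then change container volume by factor 1.25 (V_new/V_old).
Step 3:
                   C          J
  init         3.535      2.913
  Δ                0          0
  eq           3.535      2.913
  solve Keq expr → x = 0; check Q = 0.824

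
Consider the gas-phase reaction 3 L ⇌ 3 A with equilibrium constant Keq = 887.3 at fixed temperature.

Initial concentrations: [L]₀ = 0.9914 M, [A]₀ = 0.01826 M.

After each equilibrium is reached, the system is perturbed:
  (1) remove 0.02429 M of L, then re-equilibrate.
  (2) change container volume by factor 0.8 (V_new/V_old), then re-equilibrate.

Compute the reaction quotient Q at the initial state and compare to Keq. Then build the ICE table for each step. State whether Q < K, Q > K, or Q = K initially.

Q₀ = 6.2482e-06 vs Keq = 887.3 ⇒ Q<K, forward
Step 1:
                   L          A
  I           0.9914    0.01826
  C          -0.8962     0.8962
  E          0.09517     0.9145
  solve Keq expr → x = 0.2987; check Q = 887.3
Then remove 0.02429 M of L.
Step 2:
                   L          A
  I          0.07088     0.9145
  C            0.022     -0.022
  E          0.09288     0.8925
  solve Keq expr → x = -0.007333; check Q = 887.3
Then change container volume by factor 0.8 (V_new/V_old).
Step 3:
                   L          A
  I           0.1161      1.116
  C                0          0
  E           0.1161      1.116
  solve Keq expr → x = 0; check Q = 887.3

Q₀ = 6.2482e-06; Q < K (proceeds forward)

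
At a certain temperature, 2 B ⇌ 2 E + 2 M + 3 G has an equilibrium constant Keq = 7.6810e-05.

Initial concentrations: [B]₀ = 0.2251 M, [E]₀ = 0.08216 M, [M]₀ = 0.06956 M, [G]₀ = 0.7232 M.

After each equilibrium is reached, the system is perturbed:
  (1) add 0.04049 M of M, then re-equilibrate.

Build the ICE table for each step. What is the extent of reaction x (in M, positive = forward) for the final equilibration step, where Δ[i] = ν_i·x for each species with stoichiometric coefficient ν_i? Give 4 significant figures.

x = -0.007779 M

Q₀ = 2.4382e-04 vs Keq = 7.6810e-05 ⇒ Q>K, reverse
Step 1:
                   B          E          M          G
  init        0.2251    0.08216    0.06956     0.7232
  Δ          0.01552   -0.01552   -0.01552   -0.02328
  eq          0.2406    0.06664    0.05404     0.6999
  solve Keq expr → x = -0.00776; check Q = 7.6810e-05
Then add 0.04049 M of M.
Step 2:
                   B          E          M          G
  init        0.2406    0.06664    0.09453     0.6999
  Δ          0.01556   -0.01556   -0.01556   -0.02334
  eq          0.2562    0.05108    0.07897     0.6766
  solve Keq expr → x = -0.007779; check Q = 7.6810e-05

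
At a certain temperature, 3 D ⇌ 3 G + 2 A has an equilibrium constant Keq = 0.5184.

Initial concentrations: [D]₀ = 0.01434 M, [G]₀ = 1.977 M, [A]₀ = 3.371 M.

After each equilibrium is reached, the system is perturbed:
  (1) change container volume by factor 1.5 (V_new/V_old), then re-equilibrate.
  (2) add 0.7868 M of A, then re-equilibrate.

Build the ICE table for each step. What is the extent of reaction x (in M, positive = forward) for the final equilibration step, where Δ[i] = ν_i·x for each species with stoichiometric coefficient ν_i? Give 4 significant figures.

Q₀ = 2.9778e+07 vs Keq = 0.5184 ⇒ Q>K, reverse
Step 1:
                    D           G           A
  I           0.01434       1.977       3.371
  C             1.368      -1.368     -0.9118
  E             1.382      0.6093       2.459
  solve Keq expr → x = -0.4559; check Q = 0.5184
Then change container volume by factor 1.5 (V_new/V_old).
Step 2:
                    D           G           A
  I            0.9213      0.4062       1.639
  C          -0.07385     0.07385     0.04923
  E            0.8475      0.4801       1.689
  solve Keq expr → x = 0.02462; check Q = 0.5184
Then add 0.7868 M of A.
Step 3:
                    D           G           A
  I            0.8475      0.4801       2.476
  C           0.07144    -0.07144    -0.04762
  E            0.9189      0.4086       2.428
  solve Keq expr → x = -0.02381; check Q = 0.5184

x = -0.02381 M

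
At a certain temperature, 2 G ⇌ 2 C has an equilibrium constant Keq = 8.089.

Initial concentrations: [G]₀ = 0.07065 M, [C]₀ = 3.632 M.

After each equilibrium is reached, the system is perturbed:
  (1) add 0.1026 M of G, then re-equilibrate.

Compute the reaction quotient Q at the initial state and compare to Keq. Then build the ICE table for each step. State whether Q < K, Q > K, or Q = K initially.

Q₀ = 2643; Q > K (proceeds reverse)

Q₀ = 2643 vs Keq = 8.089 ⇒ Q>K, reverse
Step 1:
                  G         C
  I         0.07065     3.632
  C          0.8925   -0.8925
  E          0.9632     2.739
  solve Keq expr → x = -0.4463; check Q = 8.089
Then add 0.1026 M of G.
Step 2:
                  G         C
  I           1.066     2.739
  C        -0.07591   0.07591
  E          0.9899     2.815
  solve Keq expr → x = 0.03795; check Q = 8.089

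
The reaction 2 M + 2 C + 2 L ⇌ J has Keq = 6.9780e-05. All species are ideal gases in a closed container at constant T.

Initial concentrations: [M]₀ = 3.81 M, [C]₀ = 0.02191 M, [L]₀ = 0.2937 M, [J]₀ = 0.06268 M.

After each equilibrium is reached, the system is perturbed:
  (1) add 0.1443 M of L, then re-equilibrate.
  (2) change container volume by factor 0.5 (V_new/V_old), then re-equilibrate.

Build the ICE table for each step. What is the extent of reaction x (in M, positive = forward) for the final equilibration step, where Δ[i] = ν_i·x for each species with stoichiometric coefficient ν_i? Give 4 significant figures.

Q₀ = 104.3 vs Keq = 6.9780e-05 ⇒ Q>K, reverse
Step 1:
                    M           C           L           J
  init           3.81     0.02191      0.2937     0.06268
  Δ            0.1254      0.1254      0.1254    -0.06268
  eq            3.935      0.1473      0.4191  4.1154e-06
  solve Keq expr → x = -0.06268; check Q = 6.9780e-05
Then add 0.1443 M of L.
Step 2:
                    M           C           L           J
  init          3.935      0.1473      0.5634  4.1154e-06
  Δ       -6.6428e-06 -6.6428e-06 -6.6428e-06  3.3214e-06
  eq            3.935      0.1473      0.5633  7.4368e-06
  solve Keq expr → x = 3.3214e-06; check Q = 6.9780e-05
Then change container volume by factor 0.5 (V_new/V_old).
Step 3:
                    M           C           L           J
  init          7.871      0.2945       1.127  1.4874e-05
  Δ       -9.1451e-04 -9.1451e-04 -9.1451e-04  4.5725e-04
  eq             7.87      0.2936       1.126  4.7213e-04
  solve Keq expr → x = 4.5725e-04; check Q = 6.9780e-05

x = 4.5725e-04 M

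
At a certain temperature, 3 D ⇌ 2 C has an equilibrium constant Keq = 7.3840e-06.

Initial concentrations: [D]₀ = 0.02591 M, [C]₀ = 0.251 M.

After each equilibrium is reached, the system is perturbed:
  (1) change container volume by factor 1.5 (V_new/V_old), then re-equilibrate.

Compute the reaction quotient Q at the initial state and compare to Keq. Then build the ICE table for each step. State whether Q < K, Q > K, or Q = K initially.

Q₀ = 3622; Q > K (proceeds reverse)

Q₀ = 3622 vs Keq = 7.3840e-06 ⇒ Q>K, reverse
Step 1:
                  D         C
  init      0.02591     0.251
  Δ          0.3755   -0.2503
  eq         0.4014 6.9099e-04
  solve Keq expr → x = -0.1252; check Q = 7.3840e-06
Then change container volume by factor 1.5 (V_new/V_old).
Step 2:
                  D         C
  init       0.2676 4.6066e-04
  Δ       1.2640e-04 -8.4266e-05
  eq         0.2677 3.7639e-04
  solve Keq expr → x = -4.2133e-05; check Q = 7.3840e-06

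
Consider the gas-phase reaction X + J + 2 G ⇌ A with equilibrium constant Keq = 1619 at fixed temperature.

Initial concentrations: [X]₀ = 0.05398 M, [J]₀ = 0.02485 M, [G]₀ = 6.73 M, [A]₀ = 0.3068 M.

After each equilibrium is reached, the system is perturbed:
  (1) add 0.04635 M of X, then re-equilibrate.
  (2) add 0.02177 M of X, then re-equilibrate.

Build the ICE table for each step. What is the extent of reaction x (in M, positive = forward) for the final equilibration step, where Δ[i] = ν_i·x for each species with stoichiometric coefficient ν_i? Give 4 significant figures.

Q₀ = 5.05 vs Keq = 1619 ⇒ Q<K, forward
Step 1:
                  X         J         G         A
  init      0.05398   0.02485      6.73    0.3068
  Δ        -0.02469  -0.02469  -0.04939   0.02469
  eq        0.02929 1.5665e-04     6.681    0.3315
  solve Keq expr → x = 0.02469; check Q = 1619
Then add 0.04635 M of X.
Step 2:
                  X         J         G         A
  init      0.07564 1.5665e-04     6.681    0.3315
  Δ       -9.5896e-05 -9.5896e-05 -1.9179e-04 9.5896e-05
  eq        0.07554 6.0753e-05      6.68    0.3316
  solve Keq expr → x = 9.5896e-05; check Q = 1619
Then add 0.02177 M of X.
Step 3:
                  X         J         G         A
  init      0.09731 6.0753e-05      6.68    0.3316
  Δ       -1.3582e-05 -1.3582e-05 -2.7165e-05 1.3582e-05
  eq         0.0973 4.7170e-05      6.68    0.3316
  solve Keq expr → x = 1.3582e-05; check Q = 1619

x = 1.3582e-05 M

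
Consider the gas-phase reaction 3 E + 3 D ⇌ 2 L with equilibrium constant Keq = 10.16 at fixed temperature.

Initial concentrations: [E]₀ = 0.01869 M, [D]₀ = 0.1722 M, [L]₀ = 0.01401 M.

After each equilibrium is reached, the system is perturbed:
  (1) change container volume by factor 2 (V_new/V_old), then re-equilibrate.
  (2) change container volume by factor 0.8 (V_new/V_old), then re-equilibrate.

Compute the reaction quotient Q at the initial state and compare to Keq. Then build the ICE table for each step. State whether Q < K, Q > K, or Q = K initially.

Q₀ = 5888; Q > K (proceeds reverse)

Q₀ = 5888 vs Keq = 10.16 ⇒ Q>K, reverse
Step 1:
                  E         D         L
  init      0.01869    0.1722   0.01401
  Δ          0.0182    0.0182  -0.01213
  eq        0.03689    0.1904  0.001876
  solve Keq expr → x = -0.006067; check Q = 10.16
Then change container volume by factor 2 (V_new/V_old).
Step 2:
                  E         D         L
  init      0.01845    0.0952 9.3819e-04
  Δ         0.00102   0.00102 -6.7983e-04
  eq        0.01946   0.09622 2.5836e-04
  solve Keq expr → x = -3.3991e-04; check Q = 10.16
Then change container volume by factor 0.8 (V_new/V_old).
Step 3:
                  E         D         L
  init      0.02433    0.1203 3.2295e-04
  Δ       -2.5808e-04 -2.5808e-04 1.7205e-04
  eq        0.02407      0.12 4.9500e-04
  solve Keq expr → x = 8.6027e-05; check Q = 10.16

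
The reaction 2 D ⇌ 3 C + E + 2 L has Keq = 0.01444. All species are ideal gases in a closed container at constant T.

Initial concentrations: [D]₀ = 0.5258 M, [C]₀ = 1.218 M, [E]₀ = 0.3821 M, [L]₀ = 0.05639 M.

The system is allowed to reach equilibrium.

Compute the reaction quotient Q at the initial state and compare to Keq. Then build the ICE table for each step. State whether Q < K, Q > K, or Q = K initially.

Q₀ = 0.007941 vs Keq = 0.01444 ⇒ Q<K, forward
Step 1:
                  D         C         E         L
  init       0.5258     1.218    0.3821   0.05639
  Δ        -0.01484   0.02226  0.007418   0.01484
  eq          0.511      1.24    0.3895   0.07123
  solve Keq expr → x = 0.007418; check Q = 0.01444

Q₀ = 0.007941; Q < K (proceeds forward)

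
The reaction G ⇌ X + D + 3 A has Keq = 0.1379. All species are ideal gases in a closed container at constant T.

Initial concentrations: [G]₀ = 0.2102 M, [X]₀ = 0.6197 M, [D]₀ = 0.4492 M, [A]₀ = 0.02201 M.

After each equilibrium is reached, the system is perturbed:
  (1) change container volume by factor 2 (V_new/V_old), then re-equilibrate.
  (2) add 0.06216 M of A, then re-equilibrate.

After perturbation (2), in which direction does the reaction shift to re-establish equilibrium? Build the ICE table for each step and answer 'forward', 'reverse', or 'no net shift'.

Direction: reverse

Q₀ = 1.4120e-05 vs Keq = 0.1379 ⇒ Q<K, forward
Step 1:
                    G           X           D           A
  Initial      0.2102      0.6197      0.4492     0.02201
  Change      -0.1035      0.1035      0.1035      0.3106
  Equil        0.1067      0.7232      0.5527      0.3326
  solve Keq expr → x = 0.1035; check Q = 0.1379
Then change container volume by factor 2 (V_new/V_old).
Step 2:
                    G           X           D           A
  Initial     0.05333      0.3616      0.2764      0.1663
  Change     -0.03527     0.03527     0.03527      0.1058
  Equil       0.01807      0.3969      0.3116      0.2721
  solve Keq expr → x = 0.03527; check Q = 0.1379
Then add 0.06216 M of A.
Step 3:
                    G           X           D           A
  Initial     0.01807      0.3969      0.3116      0.3343
  Change     0.007738   -0.007738   -0.007738    -0.02321
  Equil       0.02581      0.3891      0.3039       0.311
  solve Keq expr → x = -0.007738; check Q = 0.1379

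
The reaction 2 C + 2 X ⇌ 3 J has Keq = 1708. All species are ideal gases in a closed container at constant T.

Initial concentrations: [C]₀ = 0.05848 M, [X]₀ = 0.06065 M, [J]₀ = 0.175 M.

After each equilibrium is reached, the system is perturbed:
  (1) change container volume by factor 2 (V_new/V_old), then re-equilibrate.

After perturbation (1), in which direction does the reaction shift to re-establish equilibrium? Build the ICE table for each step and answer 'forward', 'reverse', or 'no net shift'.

Q₀ = 426 vs Keq = 1708 ⇒ Q<K, forward
Step 1:
                   C          X          J
  I          0.05848    0.06065      0.175
  C         -0.01379   -0.01379    0.02068
  E          0.04469    0.04686     0.1957
  solve Keq expr → x = 0.006893; check Q = 1708
Then change container volume by factor 2 (V_new/V_old).
Step 2:
                   C          X          J
  I          0.02235    0.02343    0.09784
  C         0.003292   0.003292  -0.004938
  E          0.02564    0.02672     0.0929
  solve Keq expr → x = -0.001646; check Q = 1708

Direction: reverse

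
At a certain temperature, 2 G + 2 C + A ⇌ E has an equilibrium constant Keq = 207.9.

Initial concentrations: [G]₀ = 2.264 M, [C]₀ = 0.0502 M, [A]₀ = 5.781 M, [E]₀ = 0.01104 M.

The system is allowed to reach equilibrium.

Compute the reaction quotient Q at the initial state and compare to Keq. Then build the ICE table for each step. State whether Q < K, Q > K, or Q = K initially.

Q₀ = 0.1478; Q < K (proceeds forward)

Q₀ = 0.1478 vs Keq = 207.9 ⇒ Q<K, forward
Step 1:
                  G         C         A         E
  Initial     2.264    0.0502     5.781   0.01104
  Change   -0.04776  -0.04776  -0.02388   0.02388
  Equil       2.216  0.002437     5.757   0.03492
  solve Keq expr → x = 0.02388; check Q = 207.9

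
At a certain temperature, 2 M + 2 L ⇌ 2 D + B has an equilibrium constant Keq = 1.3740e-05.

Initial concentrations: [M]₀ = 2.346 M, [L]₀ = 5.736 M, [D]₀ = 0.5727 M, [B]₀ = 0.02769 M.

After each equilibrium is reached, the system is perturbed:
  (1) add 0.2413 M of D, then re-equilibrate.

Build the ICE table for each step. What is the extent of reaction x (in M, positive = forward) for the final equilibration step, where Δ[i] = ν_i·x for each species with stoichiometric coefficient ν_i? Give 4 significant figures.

Q₀ = 5.0154e-05 vs Keq = 1.3740e-05 ⇒ Q>K, reverse
Step 1:
                  M         L         D         B
  init        2.346     5.736    0.5727   0.02769
  Δ         0.03724   0.03724  -0.03724  -0.01862
  eq          2.383     5.773    0.5355  0.009072
  solve Keq expr → x = -0.01862; check Q = 1.3740e-05
Then add 0.2413 M of D.
Step 2:
                  M         L         D         B
  init        2.383     5.773    0.7768  0.009072
  Δ        0.009217  0.009217 -0.009217 -0.004608
  eq          2.392     5.782    0.7675  0.004464
  solve Keq expr → x = -0.004608; check Q = 1.3740e-05

x = -0.004608 M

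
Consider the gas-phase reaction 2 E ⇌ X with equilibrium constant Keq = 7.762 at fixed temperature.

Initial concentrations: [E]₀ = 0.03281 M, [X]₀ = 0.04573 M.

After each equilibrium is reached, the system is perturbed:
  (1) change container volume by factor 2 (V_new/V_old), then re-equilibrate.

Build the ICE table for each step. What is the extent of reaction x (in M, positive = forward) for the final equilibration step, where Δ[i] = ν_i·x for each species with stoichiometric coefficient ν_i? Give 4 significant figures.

Q₀ = 42.48 vs Keq = 7.762 ⇒ Q>K, reverse
Step 1:
                  E         X
  init      0.03281   0.04573
  Δ         0.03007  -0.01504
  eq        0.06288   0.03069
  solve Keq expr → x = -0.01504; check Q = 7.762
Then change container volume by factor 2 (V_new/V_old).
Step 2:
                  E         X
  init      0.03144   0.01535
  Δ        0.007342 -0.003671
  eq        0.03878   0.01168
  solve Keq expr → x = -0.003671; check Q = 7.762

x = -0.003671 M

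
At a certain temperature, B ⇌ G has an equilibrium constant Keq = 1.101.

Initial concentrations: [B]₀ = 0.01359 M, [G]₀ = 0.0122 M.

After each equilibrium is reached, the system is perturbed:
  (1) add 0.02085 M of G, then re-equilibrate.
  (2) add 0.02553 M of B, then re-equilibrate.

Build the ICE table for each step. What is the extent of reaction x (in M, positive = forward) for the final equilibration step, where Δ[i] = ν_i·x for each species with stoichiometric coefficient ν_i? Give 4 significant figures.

Q₀ = 0.8977 vs Keq = 1.101 ⇒ Q<K, forward
Step 1:
                   B          G
  init       0.01359     0.0122
  Δ        -0.001315   0.001315
  eq         0.01228    0.01351
  solve Keq expr → x = 0.001315; check Q = 1.101
Then add 0.02085 M of G.
Step 2:
                   B          G
  init       0.01228    0.03436
  Δ         0.009924  -0.009924
  eq          0.0222    0.02444
  solve Keq expr → x = -0.009924; check Q = 1.101
Then add 0.02553 M of B.
Step 3:
                   B          G
  init       0.04773    0.02444
  Δ         -0.01338    0.01338
  eq         0.03435    0.03782
  solve Keq expr → x = 0.01338; check Q = 1.101

x = 0.01338 M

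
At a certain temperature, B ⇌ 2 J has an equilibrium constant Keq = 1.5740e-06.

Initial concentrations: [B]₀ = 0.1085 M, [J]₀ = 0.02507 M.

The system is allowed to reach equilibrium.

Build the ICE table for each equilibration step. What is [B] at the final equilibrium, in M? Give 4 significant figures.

Q₀ = 0.005793 vs Keq = 1.5740e-06 ⇒ Q>K, reverse
Step 1:
                   B          J
  Initial     0.1085    0.02507
  Change     0.01232   -0.02463
  Equil       0.1208 4.3608e-04
  solve Keq expr → x = -0.01232; check Q = 1.5740e-06

[B]_eq = 0.1208 M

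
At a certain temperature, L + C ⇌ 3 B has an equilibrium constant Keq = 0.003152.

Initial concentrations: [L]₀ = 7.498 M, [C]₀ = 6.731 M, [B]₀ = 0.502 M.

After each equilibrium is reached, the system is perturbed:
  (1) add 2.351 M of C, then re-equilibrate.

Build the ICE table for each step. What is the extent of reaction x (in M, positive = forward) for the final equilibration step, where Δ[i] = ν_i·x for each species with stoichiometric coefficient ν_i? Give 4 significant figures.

Q₀ = 0.002507 vs Keq = 0.003152 ⇒ Q<K, forward
Step 1:
                   L          C          B
  Initial      7.498      6.731      0.502
  Change    -0.01306   -0.01306    0.03917
  Equil        7.485      6.718     0.5412
  solve Keq expr → x = 0.01306; check Q = 0.003152
Then add 2.351 M of C.
Step 2:
                   L          C          B
  Initial      7.485      9.069     0.5412
  Change    -0.01867   -0.01867    0.05602
  Equil        7.466       9.05     0.5972
  solve Keq expr → x = 0.01867; check Q = 0.003152

x = 0.01867 M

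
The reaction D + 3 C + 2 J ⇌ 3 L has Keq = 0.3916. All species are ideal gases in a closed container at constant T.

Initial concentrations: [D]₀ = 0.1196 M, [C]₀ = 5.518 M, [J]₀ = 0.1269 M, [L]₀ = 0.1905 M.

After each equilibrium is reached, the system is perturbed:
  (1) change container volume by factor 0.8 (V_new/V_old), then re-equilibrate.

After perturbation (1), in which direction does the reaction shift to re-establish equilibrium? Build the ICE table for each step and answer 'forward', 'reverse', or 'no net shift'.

Direction: forward

Q₀ = 0.02136 vs Keq = 0.3916 ⇒ Q<K, forward
Step 1:
                  D         C         J         L
  Initial    0.1196     5.518    0.1269    0.1905
  Change   -0.03122  -0.09367  -0.06245   0.09367
  Equil     0.08838     5.424   0.06445    0.2842
  solve Keq expr → x = 0.03122; check Q = 0.3916
Then change container volume by factor 0.8 (V_new/V_old).
Step 2:
                  D         C         J         L
  Initial    0.1105      6.78   0.08057    0.3552
  Change  -0.007426  -0.02228  -0.01485   0.02228
  Equil       0.103     6.758   0.06572    0.3775
  solve Keq expr → x = 0.007426; check Q = 0.3916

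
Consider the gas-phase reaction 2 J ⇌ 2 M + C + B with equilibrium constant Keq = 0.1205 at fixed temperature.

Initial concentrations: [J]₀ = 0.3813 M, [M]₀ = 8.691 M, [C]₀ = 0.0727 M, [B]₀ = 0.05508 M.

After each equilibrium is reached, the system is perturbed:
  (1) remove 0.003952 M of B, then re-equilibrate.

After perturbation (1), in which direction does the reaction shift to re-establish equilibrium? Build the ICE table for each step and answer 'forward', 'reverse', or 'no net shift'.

Direction: forward

Q₀ = 2.08 vs Keq = 0.1205 ⇒ Q>K, reverse
Step 1:
                   J          M          C          B
  Initial     0.3813      8.691     0.0727    0.05508
  Change     0.08615   -0.08615   -0.04308   -0.04308
  Equil       0.4675      8.605    0.02962      0.012
  solve Keq expr → x = -0.04308; check Q = 0.1205
Then remove 0.003952 M of B.
Step 2:
                   J          M          C          B
  Initial     0.4675      8.605    0.02962   0.008052
  Change   -0.005376   0.005376   0.002688   0.002688
  Equil       0.4621       8.61    0.03231    0.01074
  solve Keq expr → x = 0.002688; check Q = 0.1205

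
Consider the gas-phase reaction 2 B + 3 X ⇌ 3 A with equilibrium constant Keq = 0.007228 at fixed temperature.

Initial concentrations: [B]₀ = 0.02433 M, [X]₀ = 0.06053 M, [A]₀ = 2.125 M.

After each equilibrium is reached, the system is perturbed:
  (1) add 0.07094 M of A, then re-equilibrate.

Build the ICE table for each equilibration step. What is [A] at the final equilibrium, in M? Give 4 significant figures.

Q₀ = 7.3094e+07 vs Keq = 0.007228 ⇒ Q>K, reverse
Step 1:
                   B          X          A
  Initial    0.02433    0.06053      2.125
  Change       1.158      1.737     -1.737
  Equil        1.182      1.797     0.3884
  solve Keq expr → x = -0.5789; check Q = 0.007228
Then add 0.07094 M of A.
Step 2:
                   B          X          A
  Initial      1.182      1.797     0.4594
  Change     0.03463    0.05194   -0.05194
  Equil        1.217      1.849     0.4074
  solve Keq expr → x = -0.01731; check Q = 0.007228

[A]_eq = 0.4074 M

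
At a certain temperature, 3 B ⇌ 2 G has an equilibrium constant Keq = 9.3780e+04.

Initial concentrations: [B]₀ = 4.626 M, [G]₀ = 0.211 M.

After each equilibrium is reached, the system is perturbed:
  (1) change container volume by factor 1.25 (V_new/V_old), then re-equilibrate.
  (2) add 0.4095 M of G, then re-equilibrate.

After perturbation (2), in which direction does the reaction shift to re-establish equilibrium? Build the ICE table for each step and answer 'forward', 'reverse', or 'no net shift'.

Q₀ = 4.4973e-04 vs Keq = 9.3780e+04 ⇒ Q<K, forward
Step 1:
                   B          G
  I            4.626      0.211
  C           -4.578      3.052
  E          0.04842      3.263
  solve Keq expr → x = 1.526; check Q = 9.3780e+04
Then change container volume by factor 1.25 (V_new/V_old).
Step 2:
                   B          G
  I          0.03874       2.61
  C          0.00297   -0.00198
  E          0.04171      2.608
  solve Keq expr → x = -9.8998e-04; check Q = 9.3780e+04
Then add 0.4095 M of G.
Step 3:
                   B          G
  I          0.04171      3.018
  C          0.00423   -0.00282
  E          0.04593      3.015
  solve Keq expr → x = -0.00141; check Q = 9.3780e+04

Direction: reverse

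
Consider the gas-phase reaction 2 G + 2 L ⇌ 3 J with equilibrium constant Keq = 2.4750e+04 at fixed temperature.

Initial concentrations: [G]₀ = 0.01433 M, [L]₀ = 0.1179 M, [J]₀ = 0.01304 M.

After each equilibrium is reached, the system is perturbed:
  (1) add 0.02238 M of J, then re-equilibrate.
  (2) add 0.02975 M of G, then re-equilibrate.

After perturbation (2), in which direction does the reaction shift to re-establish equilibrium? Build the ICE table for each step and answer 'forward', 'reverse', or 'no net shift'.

Q₀ = 0.7768 vs Keq = 2.4750e+04 ⇒ Q<K, forward
Step 1:
                   G          L          J
  Initial    0.01433     0.1179    0.01304
  Change    -0.01395   -0.01395    0.02092
  Equil   3.8269e-04      0.104    0.03396
  solve Keq expr → x = 0.006974; check Q = 2.4750e+04
Then add 0.02238 M of J.
Step 2:
                   G          L          J
  Initial 3.8269e-04      0.104    0.05634
  Change  4.1821e-04 4.1821e-04 -6.2731e-04
  Equil   8.0089e-04     0.1044    0.05571
  solve Keq expr → x = -2.0910e-04; check Q = 2.4750e+04
Then add 0.02975 M of G.
Step 3:
                   G          L          J
  Initial    0.03055     0.1044    0.05571
  Change    -0.02801   -0.02801    0.04201
  Equil     0.002543    0.07636    0.09773
  solve Keq expr → x = 0.014; check Q = 2.4750e+04

Direction: forward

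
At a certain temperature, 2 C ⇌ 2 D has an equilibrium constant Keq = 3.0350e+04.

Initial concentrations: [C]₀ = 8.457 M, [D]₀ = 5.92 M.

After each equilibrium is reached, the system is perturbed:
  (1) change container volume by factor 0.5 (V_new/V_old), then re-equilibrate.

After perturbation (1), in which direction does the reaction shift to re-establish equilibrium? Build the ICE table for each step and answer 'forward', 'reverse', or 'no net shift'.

Direction: no net shift

Q₀ = 0.49 vs Keq = 3.0350e+04 ⇒ Q<K, forward
Step 1:
                   C          D
  I            8.457       5.92
  C           -8.375      8.375
  E          0.08205      14.29
  solve Keq expr → x = 4.187; check Q = 3.0350e+04
Then change container volume by factor 0.5 (V_new/V_old).
Step 2:
                   C          D
  I           0.1641      28.59
  C                0          0
  E           0.1641      28.59
  solve Keq expr → x = 0; check Q = 3.0350e+04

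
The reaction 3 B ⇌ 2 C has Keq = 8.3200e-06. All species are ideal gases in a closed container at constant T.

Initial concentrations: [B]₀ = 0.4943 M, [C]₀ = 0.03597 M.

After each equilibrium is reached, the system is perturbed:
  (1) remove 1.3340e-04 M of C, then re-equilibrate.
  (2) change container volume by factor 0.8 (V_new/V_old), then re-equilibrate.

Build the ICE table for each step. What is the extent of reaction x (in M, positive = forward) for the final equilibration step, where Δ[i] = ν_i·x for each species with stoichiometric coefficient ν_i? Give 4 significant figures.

Q₀ = 0.01071 vs Keq = 8.3200e-06 ⇒ Q>K, reverse
Step 1:
                  B         C
  I          0.4943   0.03597
  C         0.05221   -0.0348
  E          0.5465  0.001165
  solve Keq expr → x = -0.0174; check Q = 8.3200e-06
Then remove 1.3340e-04 M of C.
Step 2:
                  B         C
  I          0.5465  0.001032
  C       -1.9914e-04 1.3276e-04
  E          0.5463  0.001165
  solve Keq expr → x = 6.6382e-05; check Q = 8.3200e-06
Then change container volume by factor 0.8 (V_new/V_old).
Step 3:
                  B         C
  I          0.6829  0.001456
  C       -2.5639e-04 1.7093e-04
  E          0.6826  0.001627
  solve Keq expr → x = 8.5464e-05; check Q = 8.3200e-06

x = 8.5464e-05 M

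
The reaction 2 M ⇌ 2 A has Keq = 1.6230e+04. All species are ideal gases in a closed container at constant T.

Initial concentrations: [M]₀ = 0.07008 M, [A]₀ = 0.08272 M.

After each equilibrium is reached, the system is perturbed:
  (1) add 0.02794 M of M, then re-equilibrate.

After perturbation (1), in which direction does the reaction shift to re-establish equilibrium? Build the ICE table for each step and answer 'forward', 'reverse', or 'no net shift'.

Q₀ = 1.393 vs Keq = 1.6230e+04 ⇒ Q<K, forward
Step 1:
                  M         A
  init      0.07008   0.08272
  Δ        -0.06889   0.06889
  eq        0.00119    0.1516
  solve Keq expr → x = 0.03444; check Q = 1.6230e+04
Then add 0.02794 M of M.
Step 2:
                  M         A
  init      0.02913    0.1516
  Δ        -0.02772   0.02772
  eq       0.001408    0.1793
  solve Keq expr → x = 0.01386; check Q = 1.6230e+04

Direction: forward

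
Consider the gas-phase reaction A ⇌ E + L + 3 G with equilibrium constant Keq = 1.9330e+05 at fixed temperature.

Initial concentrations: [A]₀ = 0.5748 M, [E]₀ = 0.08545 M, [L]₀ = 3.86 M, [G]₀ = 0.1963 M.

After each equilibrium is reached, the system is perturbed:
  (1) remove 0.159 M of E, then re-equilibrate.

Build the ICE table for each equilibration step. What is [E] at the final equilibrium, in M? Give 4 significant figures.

Q₀ = 0.004341 vs Keq = 1.9330e+05 ⇒ Q<K, forward
Step 1:
                  A         E         L         G
  Initial    0.5748   0.08545      3.86    0.1963
  Change    -0.5747    0.5747    0.5747     1.724
  Equil   1.0726e-04    0.6601     4.435      1.92
  solve Keq expr → x = 0.5747; check Q = 1.9330e+05
Then remove 0.159 M of E.
Step 2:
                  A         E         L         G
  Initial 1.0726e-04    0.5011     4.435      1.92
  Change  -2.5819e-05 2.5819e-05 2.5819e-05 7.7458e-05
  Equil   8.1439e-05    0.5012     4.435      1.92
  solve Keq expr → x = 2.5819e-05; check Q = 1.9330e+05

[E]_eq = 0.5012 M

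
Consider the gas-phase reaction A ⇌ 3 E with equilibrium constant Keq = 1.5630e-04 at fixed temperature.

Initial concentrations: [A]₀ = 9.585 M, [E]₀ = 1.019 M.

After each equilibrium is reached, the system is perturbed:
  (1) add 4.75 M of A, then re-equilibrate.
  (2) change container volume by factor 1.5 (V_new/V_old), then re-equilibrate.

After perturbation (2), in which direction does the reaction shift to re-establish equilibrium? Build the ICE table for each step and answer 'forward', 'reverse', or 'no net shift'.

Q₀ = 0.1104 vs Keq = 1.5630e-04 ⇒ Q>K, reverse
Step 1:
                  A         E
  I           9.585     1.019
  C          0.3011   -0.9034
  E           9.886    0.1156
  solve Keq expr → x = -0.3011; check Q = 1.5630e-04
Then add 4.75 M of A.
Step 2:
                  A         E
  I           14.64    0.1156
  C       -0.005379   0.01614
  E           14.63    0.1317
  solve Keq expr → x = 0.005379; check Q = 1.5630e-04
Then change container volume by factor 1.5 (V_new/V_old).
Step 3:
                  A         E
  I           9.754   0.08783
  C       -0.009075   0.02722
  E           9.745    0.1151
  solve Keq expr → x = 0.009075; check Q = 1.5630e-04

Direction: forward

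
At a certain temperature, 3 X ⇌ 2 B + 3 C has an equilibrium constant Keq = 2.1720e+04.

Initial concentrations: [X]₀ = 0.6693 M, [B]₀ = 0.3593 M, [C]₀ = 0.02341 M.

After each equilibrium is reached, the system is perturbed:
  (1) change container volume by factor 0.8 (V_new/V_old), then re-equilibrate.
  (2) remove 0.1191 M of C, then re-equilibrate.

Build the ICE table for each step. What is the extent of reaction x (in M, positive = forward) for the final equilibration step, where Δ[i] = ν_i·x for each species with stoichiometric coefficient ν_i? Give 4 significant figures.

Q₀ = 5.5240e-06 vs Keq = 2.1720e+04 ⇒ Q<K, forward
Step 1:
                    X           B           C
  I            0.6693      0.3593     0.02341
  C           -0.6487      0.4325      0.6487
  E           0.02062      0.7918      0.6721
  solve Keq expr → x = 0.2162; check Q = 2.1720e+04
Then change container volume by factor 0.8 (V_new/V_old).
Step 2:
                    X           B           C
  I           0.02577      0.9897      0.8401
  C           0.00394   -0.002627    -0.00394
  E           0.02971      0.9871      0.8362
  solve Keq expr → x = -0.001313; check Q = 2.1720e+04
Then remove 0.1191 M of C.
Step 3:
                    X           B           C
  I           0.02971      0.9871      0.7171
  C         -0.004042    0.002694    0.004042
  E           0.02567      0.9898      0.7211
  solve Keq expr → x = 0.001347; check Q = 2.1720e+04

x = 0.001347 M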